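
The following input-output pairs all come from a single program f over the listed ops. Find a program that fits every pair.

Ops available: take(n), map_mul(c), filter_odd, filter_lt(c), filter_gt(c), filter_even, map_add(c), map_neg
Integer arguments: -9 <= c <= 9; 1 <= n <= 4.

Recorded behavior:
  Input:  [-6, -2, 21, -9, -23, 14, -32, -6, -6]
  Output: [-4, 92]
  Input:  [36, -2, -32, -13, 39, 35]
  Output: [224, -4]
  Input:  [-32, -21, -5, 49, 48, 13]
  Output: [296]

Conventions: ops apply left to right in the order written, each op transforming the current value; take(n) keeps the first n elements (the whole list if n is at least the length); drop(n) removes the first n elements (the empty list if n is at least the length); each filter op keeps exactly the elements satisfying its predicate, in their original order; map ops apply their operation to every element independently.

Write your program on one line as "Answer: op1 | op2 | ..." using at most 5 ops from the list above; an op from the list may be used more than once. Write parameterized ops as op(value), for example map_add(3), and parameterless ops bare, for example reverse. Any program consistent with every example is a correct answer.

filter_even | take(4) | filter_gt(-6) | map_mul(6) | map_add(8)

Check, running the answer program on each example:
  [-6, -2, 21, -9, -23, 14, -32, -6, -6] -> [-6, -2, 14, -32, -6, -6] -> [-6, -2, 14, -32] -> [-2, 14] -> [-12, 84] -> [-4, 92]
  [36, -2, -32, -13, 39, 35] -> [36, -2, -32] -> [36, -2, -32] -> [36, -2] -> [216, -12] -> [224, -4]
  [-32, -21, -5, 49, 48, 13] -> [-32, 48] -> [-32, 48] -> [48] -> [288] -> [296]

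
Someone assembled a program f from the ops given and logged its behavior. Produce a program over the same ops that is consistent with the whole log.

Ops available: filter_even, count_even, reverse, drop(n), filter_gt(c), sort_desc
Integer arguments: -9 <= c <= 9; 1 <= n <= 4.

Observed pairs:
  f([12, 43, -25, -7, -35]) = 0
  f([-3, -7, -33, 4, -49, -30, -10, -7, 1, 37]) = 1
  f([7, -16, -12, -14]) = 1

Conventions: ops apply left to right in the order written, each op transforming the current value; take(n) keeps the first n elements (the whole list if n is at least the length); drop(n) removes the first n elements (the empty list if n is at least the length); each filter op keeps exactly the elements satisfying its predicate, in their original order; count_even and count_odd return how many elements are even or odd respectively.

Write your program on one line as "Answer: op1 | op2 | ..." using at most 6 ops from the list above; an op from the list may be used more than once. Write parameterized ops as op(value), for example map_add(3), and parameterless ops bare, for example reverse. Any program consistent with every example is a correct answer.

filter_even | reverse | sort_desc | drop(2) | count_even

Check, running the answer program on each example:
  [12, 43, -25, -7, -35] -> [12] -> [12] -> [12] -> [] -> 0
  [-3, -7, -33, 4, -49, -30, -10, -7, 1, 37] -> [4, -30, -10] -> [-10, -30, 4] -> [4, -10, -30] -> [-30] -> 1
  [7, -16, -12, -14] -> [-16, -12, -14] -> [-14, -12, -16] -> [-12, -14, -16] -> [-16] -> 1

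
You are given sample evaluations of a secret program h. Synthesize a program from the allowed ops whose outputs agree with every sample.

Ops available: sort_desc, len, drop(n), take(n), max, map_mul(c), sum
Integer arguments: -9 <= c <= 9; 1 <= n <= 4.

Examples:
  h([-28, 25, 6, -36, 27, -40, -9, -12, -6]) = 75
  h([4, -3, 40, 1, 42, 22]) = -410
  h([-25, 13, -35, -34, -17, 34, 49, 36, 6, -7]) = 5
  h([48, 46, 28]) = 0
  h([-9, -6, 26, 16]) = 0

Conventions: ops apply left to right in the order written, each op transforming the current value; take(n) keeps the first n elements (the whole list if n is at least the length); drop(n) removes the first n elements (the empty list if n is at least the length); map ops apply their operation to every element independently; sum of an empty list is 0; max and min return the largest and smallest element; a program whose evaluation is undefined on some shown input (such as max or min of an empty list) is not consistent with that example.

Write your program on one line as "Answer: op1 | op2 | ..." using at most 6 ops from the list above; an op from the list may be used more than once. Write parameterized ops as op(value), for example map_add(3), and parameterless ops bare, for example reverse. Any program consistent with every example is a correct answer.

map_mul(-5) | sort_desc | drop(1) | drop(3) | take(2) | sum

Check, running the answer program on each example:
  [-28, 25, 6, -36, 27, -40, -9, -12, -6] -> [140, -125, -30, 180, -135, 200, 45, 60, 30] -> [200, 180, 140, 60, 45, 30, -30, -125, -135] -> [180, 140, 60, 45, 30, -30, -125, -135] -> [45, 30, -30, -125, -135] -> [45, 30] -> 75
  [4, -3, 40, 1, 42, 22] -> [-20, 15, -200, -5, -210, -110] -> [15, -5, -20, -110, -200, -210] -> [-5, -20, -110, -200, -210] -> [-200, -210] -> [-200, -210] -> -410
  [-25, 13, -35, -34, -17, 34, 49, 36, 6, -7] -> [125, -65, 175, 170, 85, -170, -245, -180, -30, 35] -> [175, 170, 125, 85, 35, -30, -65, -170, -180, -245] -> [170, 125, 85, 35, -30, -65, -170, -180, -245] -> [35, -30, -65, -170, -180, -245] -> [35, -30] -> 5
  [48, 46, 28] -> [-240, -230, -140] -> [-140, -230, -240] -> [-230, -240] -> [] -> [] -> 0
  [-9, -6, 26, 16] -> [45, 30, -130, -80] -> [45, 30, -80, -130] -> [30, -80, -130] -> [] -> [] -> 0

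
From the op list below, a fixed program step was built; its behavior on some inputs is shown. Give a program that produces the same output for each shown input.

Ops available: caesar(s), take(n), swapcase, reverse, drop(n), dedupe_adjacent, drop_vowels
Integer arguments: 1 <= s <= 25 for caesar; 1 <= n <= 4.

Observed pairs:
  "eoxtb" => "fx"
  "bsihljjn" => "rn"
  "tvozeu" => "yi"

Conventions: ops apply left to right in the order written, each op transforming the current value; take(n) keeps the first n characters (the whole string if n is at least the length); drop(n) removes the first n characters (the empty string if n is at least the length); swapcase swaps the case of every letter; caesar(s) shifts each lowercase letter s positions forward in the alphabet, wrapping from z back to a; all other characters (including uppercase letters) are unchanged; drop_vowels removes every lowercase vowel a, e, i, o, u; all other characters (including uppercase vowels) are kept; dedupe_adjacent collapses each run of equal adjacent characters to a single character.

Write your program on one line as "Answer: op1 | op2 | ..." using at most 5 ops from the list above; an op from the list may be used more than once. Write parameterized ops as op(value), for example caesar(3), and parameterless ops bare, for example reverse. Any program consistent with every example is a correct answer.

dedupe_adjacent | reverse | caesar(4) | take(2)

Check, running the answer program on each example:
  "eoxtb" -> "eoxtb" -> "btxoe" -> "fxbsi" -> "fx"
  "bsihljjn" -> "bsihljn" -> "njlhisb" -> "rnplmwf" -> "rn"
  "tvozeu" -> "tvozeu" -> "uezovt" -> "yidszx" -> "yi"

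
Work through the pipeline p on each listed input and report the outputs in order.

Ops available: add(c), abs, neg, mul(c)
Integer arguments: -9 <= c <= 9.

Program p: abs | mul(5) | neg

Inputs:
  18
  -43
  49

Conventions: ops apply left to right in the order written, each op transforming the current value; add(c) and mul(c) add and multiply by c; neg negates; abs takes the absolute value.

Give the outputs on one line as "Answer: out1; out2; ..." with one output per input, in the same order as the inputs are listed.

-90; -215; -245

Execution, op by op:
  18 -> 18 -> 90 -> -90
  -43 -> 43 -> 215 -> -215
  49 -> 49 -> 245 -> -245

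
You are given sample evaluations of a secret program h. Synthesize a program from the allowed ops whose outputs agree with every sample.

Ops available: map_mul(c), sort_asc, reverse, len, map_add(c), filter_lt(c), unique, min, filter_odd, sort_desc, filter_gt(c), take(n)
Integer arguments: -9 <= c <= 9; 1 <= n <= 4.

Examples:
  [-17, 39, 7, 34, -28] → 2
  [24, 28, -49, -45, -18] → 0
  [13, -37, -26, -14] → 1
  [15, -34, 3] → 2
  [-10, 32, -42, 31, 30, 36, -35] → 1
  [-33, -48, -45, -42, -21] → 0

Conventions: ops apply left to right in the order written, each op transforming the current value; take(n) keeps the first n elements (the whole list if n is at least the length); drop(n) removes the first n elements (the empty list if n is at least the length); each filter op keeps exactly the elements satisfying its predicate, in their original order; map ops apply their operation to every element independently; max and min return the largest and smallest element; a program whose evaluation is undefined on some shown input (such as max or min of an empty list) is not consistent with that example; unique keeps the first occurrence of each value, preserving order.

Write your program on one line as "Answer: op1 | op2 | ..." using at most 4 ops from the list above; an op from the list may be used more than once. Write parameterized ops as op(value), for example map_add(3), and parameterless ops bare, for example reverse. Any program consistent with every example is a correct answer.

filter_gt(-5) | sort_asc | filter_odd | len

Check, running the answer program on each example:
  [-17, 39, 7, 34, -28] -> [39, 7, 34] -> [7, 34, 39] -> [7, 39] -> 2
  [24, 28, -49, -45, -18] -> [24, 28] -> [24, 28] -> [] -> 0
  [13, -37, -26, -14] -> [13] -> [13] -> [13] -> 1
  [15, -34, 3] -> [15, 3] -> [3, 15] -> [3, 15] -> 2
  [-10, 32, -42, 31, 30, 36, -35] -> [32, 31, 30, 36] -> [30, 31, 32, 36] -> [31] -> 1
  [-33, -48, -45, -42, -21] -> [] -> [] -> [] -> 0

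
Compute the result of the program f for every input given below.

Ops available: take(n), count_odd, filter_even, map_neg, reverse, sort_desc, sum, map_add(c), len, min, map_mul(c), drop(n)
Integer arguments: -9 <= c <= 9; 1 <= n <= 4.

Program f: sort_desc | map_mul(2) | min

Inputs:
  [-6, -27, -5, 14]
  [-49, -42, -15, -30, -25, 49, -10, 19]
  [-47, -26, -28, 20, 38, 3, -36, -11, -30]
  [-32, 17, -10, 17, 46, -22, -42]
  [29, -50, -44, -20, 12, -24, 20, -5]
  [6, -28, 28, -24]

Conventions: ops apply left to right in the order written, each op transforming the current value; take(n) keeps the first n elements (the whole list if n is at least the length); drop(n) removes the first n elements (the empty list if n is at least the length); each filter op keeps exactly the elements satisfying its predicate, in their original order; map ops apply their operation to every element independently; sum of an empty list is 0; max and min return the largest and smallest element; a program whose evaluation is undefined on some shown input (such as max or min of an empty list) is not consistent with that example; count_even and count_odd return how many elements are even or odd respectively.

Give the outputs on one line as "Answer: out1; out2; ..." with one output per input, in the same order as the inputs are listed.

-54; -98; -94; -84; -100; -56

Execution, op by op:
  [-6, -27, -5, 14] -> [14, -5, -6, -27] -> [28, -10, -12, -54] -> -54
  [-49, -42, -15, -30, -25, 49, -10, 19] -> [49, 19, -10, -15, -25, -30, -42, -49] -> [98, 38, -20, -30, -50, -60, -84, -98] -> -98
  [-47, -26, -28, 20, 38, 3, -36, -11, -30] -> [38, 20, 3, -11, -26, -28, -30, -36, -47] -> [76, 40, 6, -22, -52, -56, -60, -72, -94] -> -94
  [-32, 17, -10, 17, 46, -22, -42] -> [46, 17, 17, -10, -22, -32, -42] -> [92, 34, 34, -20, -44, -64, -84] -> -84
  [29, -50, -44, -20, 12, -24, 20, -5] -> [29, 20, 12, -5, -20, -24, -44, -50] -> [58, 40, 24, -10, -40, -48, -88, -100] -> -100
  [6, -28, 28, -24] -> [28, 6, -24, -28] -> [56, 12, -48, -56] -> -56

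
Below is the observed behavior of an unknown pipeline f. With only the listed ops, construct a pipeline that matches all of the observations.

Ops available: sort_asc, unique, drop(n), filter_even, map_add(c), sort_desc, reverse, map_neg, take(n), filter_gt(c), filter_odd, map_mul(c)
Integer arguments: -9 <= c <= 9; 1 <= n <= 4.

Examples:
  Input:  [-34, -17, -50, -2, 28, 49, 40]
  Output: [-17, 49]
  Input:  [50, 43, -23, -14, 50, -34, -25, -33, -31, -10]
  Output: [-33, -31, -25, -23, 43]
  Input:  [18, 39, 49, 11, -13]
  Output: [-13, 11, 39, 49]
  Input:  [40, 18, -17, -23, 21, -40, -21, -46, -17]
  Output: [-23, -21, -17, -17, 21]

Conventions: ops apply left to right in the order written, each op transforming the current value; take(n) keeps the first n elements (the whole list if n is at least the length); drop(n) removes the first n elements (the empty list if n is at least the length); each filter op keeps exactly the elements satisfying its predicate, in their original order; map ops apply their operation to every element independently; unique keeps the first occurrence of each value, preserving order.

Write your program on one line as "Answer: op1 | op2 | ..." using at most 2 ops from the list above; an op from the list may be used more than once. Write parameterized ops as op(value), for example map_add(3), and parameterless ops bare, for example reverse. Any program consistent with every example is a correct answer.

sort_asc | filter_odd

Check, running the answer program on each example:
  [-34, -17, -50, -2, 28, 49, 40] -> [-50, -34, -17, -2, 28, 40, 49] -> [-17, 49]
  [50, 43, -23, -14, 50, -34, -25, -33, -31, -10] -> [-34, -33, -31, -25, -23, -14, -10, 43, 50, 50] -> [-33, -31, -25, -23, 43]
  [18, 39, 49, 11, -13] -> [-13, 11, 18, 39, 49] -> [-13, 11, 39, 49]
  [40, 18, -17, -23, 21, -40, -21, -46, -17] -> [-46, -40, -23, -21, -17, -17, 18, 21, 40] -> [-23, -21, -17, -17, 21]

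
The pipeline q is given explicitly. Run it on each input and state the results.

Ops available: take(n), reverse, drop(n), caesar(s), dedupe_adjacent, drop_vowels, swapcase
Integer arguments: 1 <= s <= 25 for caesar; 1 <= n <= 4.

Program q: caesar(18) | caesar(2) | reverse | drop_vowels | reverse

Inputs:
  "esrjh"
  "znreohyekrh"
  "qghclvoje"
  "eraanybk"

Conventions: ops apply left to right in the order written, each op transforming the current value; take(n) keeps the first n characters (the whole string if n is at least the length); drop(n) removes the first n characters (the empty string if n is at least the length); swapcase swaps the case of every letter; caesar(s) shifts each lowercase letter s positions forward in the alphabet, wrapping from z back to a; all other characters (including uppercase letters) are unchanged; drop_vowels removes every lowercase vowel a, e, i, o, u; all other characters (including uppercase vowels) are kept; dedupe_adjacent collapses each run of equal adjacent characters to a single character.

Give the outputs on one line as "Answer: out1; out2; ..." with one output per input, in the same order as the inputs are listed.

Execution, op by op:
  "esrjh" -> "wkjbz" -> "ymldb" -> "bdlmy" -> "bdlmy" -> "ymldb"
  "znreohyekrh" -> "rfjwgzqwcjz" -> "thlyibsyelb" -> "bleysbiylht" -> "blysbylht" -> "thlybsylb"
  "qghclvoje" -> "iyzudngbw" -> "kabwfpidy" -> "ydipfwbak" -> "ydpfwbk" -> "kbwfpdy"
  "eraanybk" -> "wjssfqtc" -> "yluuhsve" -> "evshuuly" -> "vshly" -> "ylhsv"

"ymldb"; "thlybsylb"; "kbwfpdy"; "ylhsv"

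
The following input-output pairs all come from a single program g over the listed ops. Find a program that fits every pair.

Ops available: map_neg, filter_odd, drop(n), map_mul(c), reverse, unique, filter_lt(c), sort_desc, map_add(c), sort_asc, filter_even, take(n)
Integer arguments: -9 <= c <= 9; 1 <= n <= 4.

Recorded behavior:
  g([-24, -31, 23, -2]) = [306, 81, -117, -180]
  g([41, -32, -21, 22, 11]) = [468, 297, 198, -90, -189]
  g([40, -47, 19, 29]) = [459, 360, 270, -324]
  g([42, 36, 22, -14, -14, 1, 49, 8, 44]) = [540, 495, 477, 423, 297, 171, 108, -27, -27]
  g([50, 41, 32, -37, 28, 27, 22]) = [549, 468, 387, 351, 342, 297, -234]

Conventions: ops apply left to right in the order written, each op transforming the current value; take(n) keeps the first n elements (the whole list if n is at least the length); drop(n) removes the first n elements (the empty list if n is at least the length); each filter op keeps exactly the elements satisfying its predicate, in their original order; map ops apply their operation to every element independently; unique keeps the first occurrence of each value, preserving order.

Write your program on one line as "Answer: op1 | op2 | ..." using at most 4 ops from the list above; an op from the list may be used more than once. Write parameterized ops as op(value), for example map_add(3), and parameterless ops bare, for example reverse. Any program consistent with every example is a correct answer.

map_add(6) | sort_desc | map_add(5) | map_mul(9)

Check, running the answer program on each example:
  [-24, -31, 23, -2] -> [-18, -25, 29, 4] -> [29, 4, -18, -25] -> [34, 9, -13, -20] -> [306, 81, -117, -180]
  [41, -32, -21, 22, 11] -> [47, -26, -15, 28, 17] -> [47, 28, 17, -15, -26] -> [52, 33, 22, -10, -21] -> [468, 297, 198, -90, -189]
  [40, -47, 19, 29] -> [46, -41, 25, 35] -> [46, 35, 25, -41] -> [51, 40, 30, -36] -> [459, 360, 270, -324]
  [42, 36, 22, -14, -14, 1, 49, 8, 44] -> [48, 42, 28, -8, -8, 7, 55, 14, 50] -> [55, 50, 48, 42, 28, 14, 7, -8, -8] -> [60, 55, 53, 47, 33, 19, 12, -3, -3] -> [540, 495, 477, 423, 297, 171, 108, -27, -27]
  [50, 41, 32, -37, 28, 27, 22] -> [56, 47, 38, -31, 34, 33, 28] -> [56, 47, 38, 34, 33, 28, -31] -> [61, 52, 43, 39, 38, 33, -26] -> [549, 468, 387, 351, 342, 297, -234]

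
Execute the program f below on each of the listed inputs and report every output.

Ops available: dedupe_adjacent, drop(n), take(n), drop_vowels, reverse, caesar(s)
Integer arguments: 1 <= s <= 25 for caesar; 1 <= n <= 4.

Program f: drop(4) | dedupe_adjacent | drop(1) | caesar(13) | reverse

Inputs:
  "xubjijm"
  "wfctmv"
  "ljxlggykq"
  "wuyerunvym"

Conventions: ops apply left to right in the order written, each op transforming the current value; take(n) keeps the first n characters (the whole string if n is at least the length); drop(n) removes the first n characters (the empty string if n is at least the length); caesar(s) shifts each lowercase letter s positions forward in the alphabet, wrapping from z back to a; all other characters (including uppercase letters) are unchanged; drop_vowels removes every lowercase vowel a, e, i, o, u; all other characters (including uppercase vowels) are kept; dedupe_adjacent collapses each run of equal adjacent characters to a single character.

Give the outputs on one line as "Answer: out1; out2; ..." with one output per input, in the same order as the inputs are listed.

"zw"; "i"; "dxl"; "zliah"

Execution, op by op:
  "xubjijm" -> "ijm" -> "ijm" -> "jm" -> "wz" -> "zw"
  "wfctmv" -> "mv" -> "mv" -> "v" -> "i" -> "i"
  "ljxlggykq" -> "ggykq" -> "gykq" -> "ykq" -> "lxd" -> "dxl"
  "wuyerunvym" -> "runvym" -> "runvym" -> "unvym" -> "hailz" -> "zliah"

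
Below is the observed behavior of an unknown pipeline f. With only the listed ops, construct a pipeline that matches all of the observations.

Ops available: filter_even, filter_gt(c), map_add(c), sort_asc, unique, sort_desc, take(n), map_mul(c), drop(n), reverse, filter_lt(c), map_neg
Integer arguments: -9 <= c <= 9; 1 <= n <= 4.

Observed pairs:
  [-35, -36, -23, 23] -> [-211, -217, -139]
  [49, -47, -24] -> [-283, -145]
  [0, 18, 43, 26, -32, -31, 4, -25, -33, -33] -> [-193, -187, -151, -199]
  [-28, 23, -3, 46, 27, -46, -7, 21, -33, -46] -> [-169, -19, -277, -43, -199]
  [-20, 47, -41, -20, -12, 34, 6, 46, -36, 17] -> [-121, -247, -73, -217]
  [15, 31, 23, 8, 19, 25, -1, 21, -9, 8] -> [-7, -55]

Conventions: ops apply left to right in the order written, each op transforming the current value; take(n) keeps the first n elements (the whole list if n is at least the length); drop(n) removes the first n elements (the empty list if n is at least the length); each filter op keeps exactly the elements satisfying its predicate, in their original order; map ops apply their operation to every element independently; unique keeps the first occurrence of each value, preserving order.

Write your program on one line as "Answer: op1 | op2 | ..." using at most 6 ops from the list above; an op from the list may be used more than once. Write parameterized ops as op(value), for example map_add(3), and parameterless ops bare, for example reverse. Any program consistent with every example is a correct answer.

unique | map_mul(-6) | filter_gt(5) | map_add(1) | map_neg

Check, running the answer program on each example:
  [-35, -36, -23, 23] -> [-35, -36, -23, 23] -> [210, 216, 138, -138] -> [210, 216, 138] -> [211, 217, 139] -> [-211, -217, -139]
  [49, -47, -24] -> [49, -47, -24] -> [-294, 282, 144] -> [282, 144] -> [283, 145] -> [-283, -145]
  [0, 18, 43, 26, -32, -31, 4, -25, -33, -33] -> [0, 18, 43, 26, -32, -31, 4, -25, -33] -> [0, -108, -258, -156, 192, 186, -24, 150, 198] -> [192, 186, 150, 198] -> [193, 187, 151, 199] -> [-193, -187, -151, -199]
  [-28, 23, -3, 46, 27, -46, -7, 21, -33, -46] -> [-28, 23, -3, 46, 27, -46, -7, 21, -33] -> [168, -138, 18, -276, -162, 276, 42, -126, 198] -> [168, 18, 276, 42, 198] -> [169, 19, 277, 43, 199] -> [-169, -19, -277, -43, -199]
  [-20, 47, -41, -20, -12, 34, 6, 46, -36, 17] -> [-20, 47, -41, -12, 34, 6, 46, -36, 17] -> [120, -282, 246, 72, -204, -36, -276, 216, -102] -> [120, 246, 72, 216] -> [121, 247, 73, 217] -> [-121, -247, -73, -217]
  [15, 31, 23, 8, 19, 25, -1, 21, -9, 8] -> [15, 31, 23, 8, 19, 25, -1, 21, -9] -> [-90, -186, -138, -48, -114, -150, 6, -126, 54] -> [6, 54] -> [7, 55] -> [-7, -55]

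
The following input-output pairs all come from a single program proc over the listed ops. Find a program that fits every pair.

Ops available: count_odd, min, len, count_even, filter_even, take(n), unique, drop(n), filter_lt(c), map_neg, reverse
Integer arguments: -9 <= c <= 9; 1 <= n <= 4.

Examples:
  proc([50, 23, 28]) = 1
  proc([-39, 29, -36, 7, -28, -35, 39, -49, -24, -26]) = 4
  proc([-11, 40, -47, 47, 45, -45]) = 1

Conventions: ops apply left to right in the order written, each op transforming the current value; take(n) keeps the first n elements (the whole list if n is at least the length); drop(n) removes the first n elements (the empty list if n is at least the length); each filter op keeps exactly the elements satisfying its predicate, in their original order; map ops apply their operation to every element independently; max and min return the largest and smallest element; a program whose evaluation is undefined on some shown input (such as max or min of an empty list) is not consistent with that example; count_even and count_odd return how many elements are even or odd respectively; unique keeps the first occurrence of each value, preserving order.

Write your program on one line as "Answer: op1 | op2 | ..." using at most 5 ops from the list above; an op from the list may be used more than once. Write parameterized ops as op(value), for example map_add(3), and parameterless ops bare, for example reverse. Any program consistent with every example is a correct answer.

drop(1) | reverse | filter_even | reverse | count_even

Check, running the answer program on each example:
  [50, 23, 28] -> [23, 28] -> [28, 23] -> [28] -> [28] -> 1
  [-39, 29, -36, 7, -28, -35, 39, -49, -24, -26] -> [29, -36, 7, -28, -35, 39, -49, -24, -26] -> [-26, -24, -49, 39, -35, -28, 7, -36, 29] -> [-26, -24, -28, -36] -> [-36, -28, -24, -26] -> 4
  [-11, 40, -47, 47, 45, -45] -> [40, -47, 47, 45, -45] -> [-45, 45, 47, -47, 40] -> [40] -> [40] -> 1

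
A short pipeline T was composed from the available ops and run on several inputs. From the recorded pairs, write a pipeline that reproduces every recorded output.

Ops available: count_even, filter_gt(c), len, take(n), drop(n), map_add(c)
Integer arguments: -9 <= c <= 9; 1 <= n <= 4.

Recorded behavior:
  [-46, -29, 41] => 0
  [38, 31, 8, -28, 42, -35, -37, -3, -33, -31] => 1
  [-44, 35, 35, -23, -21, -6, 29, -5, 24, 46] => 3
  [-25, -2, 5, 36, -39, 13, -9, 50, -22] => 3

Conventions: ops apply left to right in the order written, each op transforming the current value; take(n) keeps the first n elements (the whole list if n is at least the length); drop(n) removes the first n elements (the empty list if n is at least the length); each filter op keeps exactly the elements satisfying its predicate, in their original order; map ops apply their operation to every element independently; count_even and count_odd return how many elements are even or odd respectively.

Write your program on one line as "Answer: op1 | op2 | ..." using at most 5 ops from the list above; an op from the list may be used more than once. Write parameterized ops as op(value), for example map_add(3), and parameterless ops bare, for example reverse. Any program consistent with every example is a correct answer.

map_add(1) | drop(3) | filter_gt(-7) | filter_gt(7) | len

Check, running the answer program on each example:
  [-46, -29, 41] -> [-45, -28, 42] -> [] -> [] -> [] -> 0
  [38, 31, 8, -28, 42, -35, -37, -3, -33, -31] -> [39, 32, 9, -27, 43, -34, -36, -2, -32, -30] -> [-27, 43, -34, -36, -2, -32, -30] -> [43, -2] -> [43] -> 1
  [-44, 35, 35, -23, -21, -6, 29, -5, 24, 46] -> [-43, 36, 36, -22, -20, -5, 30, -4, 25, 47] -> [-22, -20, -5, 30, -4, 25, 47] -> [-5, 30, -4, 25, 47] -> [30, 25, 47] -> 3
  [-25, -2, 5, 36, -39, 13, -9, 50, -22] -> [-24, -1, 6, 37, -38, 14, -8, 51, -21] -> [37, -38, 14, -8, 51, -21] -> [37, 14, 51] -> [37, 14, 51] -> 3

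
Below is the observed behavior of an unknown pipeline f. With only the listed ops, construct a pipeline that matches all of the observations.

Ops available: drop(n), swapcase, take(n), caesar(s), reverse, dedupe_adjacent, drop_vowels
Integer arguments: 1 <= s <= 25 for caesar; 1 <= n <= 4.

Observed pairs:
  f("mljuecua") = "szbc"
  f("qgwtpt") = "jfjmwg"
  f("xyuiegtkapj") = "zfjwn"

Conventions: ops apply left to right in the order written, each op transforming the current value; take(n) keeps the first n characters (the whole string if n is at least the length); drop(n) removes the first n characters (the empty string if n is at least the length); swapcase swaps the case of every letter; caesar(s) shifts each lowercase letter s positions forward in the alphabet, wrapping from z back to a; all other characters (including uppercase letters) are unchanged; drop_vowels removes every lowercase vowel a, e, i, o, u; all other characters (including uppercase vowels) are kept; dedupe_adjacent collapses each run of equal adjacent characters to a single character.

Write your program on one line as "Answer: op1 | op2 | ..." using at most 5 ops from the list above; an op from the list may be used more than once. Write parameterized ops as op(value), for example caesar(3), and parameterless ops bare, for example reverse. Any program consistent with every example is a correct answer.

drop_vowels | reverse | caesar(16) | drop_vowels

Check, running the answer program on each example:
  "mljuecua" -> "mljc" -> "cjlm" -> "szbc" -> "szbc"
  "qgwtpt" -> "qgwtpt" -> "tptwgq" -> "jfjmwg" -> "jfjmwg"
  "xyuiegtkapj" -> "xygtkpj" -> "jpktgyx" -> "zfajwon" -> "zfjwn"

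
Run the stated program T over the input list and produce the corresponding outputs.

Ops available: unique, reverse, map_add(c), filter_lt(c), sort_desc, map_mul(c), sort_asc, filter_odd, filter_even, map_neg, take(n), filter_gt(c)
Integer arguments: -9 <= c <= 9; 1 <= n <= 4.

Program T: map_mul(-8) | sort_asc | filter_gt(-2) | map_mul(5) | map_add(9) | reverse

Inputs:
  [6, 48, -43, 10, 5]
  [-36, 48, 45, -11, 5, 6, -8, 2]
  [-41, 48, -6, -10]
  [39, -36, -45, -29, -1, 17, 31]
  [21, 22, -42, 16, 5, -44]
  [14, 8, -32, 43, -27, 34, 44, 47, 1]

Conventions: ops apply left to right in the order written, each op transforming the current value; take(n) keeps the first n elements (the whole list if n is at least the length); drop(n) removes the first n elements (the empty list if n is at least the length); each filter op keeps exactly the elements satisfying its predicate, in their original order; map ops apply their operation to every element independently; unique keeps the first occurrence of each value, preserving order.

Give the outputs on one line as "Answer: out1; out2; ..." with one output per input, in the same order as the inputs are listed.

[1729]; [1449, 449, 329]; [1649, 409, 249]; [1809, 1449, 1169, 49]; [1769, 1689]; [1289, 1089]

Execution, op by op:
  [6, 48, -43, 10, 5] -> [-48, -384, 344, -80, -40] -> [-384, -80, -48, -40, 344] -> [344] -> [1720] -> [1729] -> [1729]
  [-36, 48, 45, -11, 5, 6, -8, 2] -> [288, -384, -360, 88, -40, -48, 64, -16] -> [-384, -360, -48, -40, -16, 64, 88, 288] -> [64, 88, 288] -> [320, 440, 1440] -> [329, 449, 1449] -> [1449, 449, 329]
  [-41, 48, -6, -10] -> [328, -384, 48, 80] -> [-384, 48, 80, 328] -> [48, 80, 328] -> [240, 400, 1640] -> [249, 409, 1649] -> [1649, 409, 249]
  [39, -36, -45, -29, -1, 17, 31] -> [-312, 288, 360, 232, 8, -136, -248] -> [-312, -248, -136, 8, 232, 288, 360] -> [8, 232, 288, 360] -> [40, 1160, 1440, 1800] -> [49, 1169, 1449, 1809] -> [1809, 1449, 1169, 49]
  [21, 22, -42, 16, 5, -44] -> [-168, -176, 336, -128, -40, 352] -> [-176, -168, -128, -40, 336, 352] -> [336, 352] -> [1680, 1760] -> [1689, 1769] -> [1769, 1689]
  [14, 8, -32, 43, -27, 34, 44, 47, 1] -> [-112, -64, 256, -344, 216, -272, -352, -376, -8] -> [-376, -352, -344, -272, -112, -64, -8, 216, 256] -> [216, 256] -> [1080, 1280] -> [1089, 1289] -> [1289, 1089]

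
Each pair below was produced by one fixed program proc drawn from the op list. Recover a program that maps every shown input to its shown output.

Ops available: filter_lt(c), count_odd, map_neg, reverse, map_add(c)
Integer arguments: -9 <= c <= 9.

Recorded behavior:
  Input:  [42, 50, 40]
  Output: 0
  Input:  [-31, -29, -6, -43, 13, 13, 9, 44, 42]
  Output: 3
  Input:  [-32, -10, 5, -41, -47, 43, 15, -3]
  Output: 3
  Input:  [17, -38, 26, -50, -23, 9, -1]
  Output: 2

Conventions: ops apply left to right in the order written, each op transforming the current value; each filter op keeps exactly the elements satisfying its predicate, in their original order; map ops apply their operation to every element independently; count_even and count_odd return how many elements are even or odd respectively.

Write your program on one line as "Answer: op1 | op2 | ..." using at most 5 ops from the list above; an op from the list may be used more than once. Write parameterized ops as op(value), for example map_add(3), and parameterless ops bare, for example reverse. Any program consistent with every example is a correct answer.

filter_lt(4) | map_add(4) | reverse | count_odd

Check, running the answer program on each example:
  [42, 50, 40] -> [] -> [] -> [] -> 0
  [-31, -29, -6, -43, 13, 13, 9, 44, 42] -> [-31, -29, -6, -43] -> [-27, -25, -2, -39] -> [-39, -2, -25, -27] -> 3
  [-32, -10, 5, -41, -47, 43, 15, -3] -> [-32, -10, -41, -47, -3] -> [-28, -6, -37, -43, 1] -> [1, -43, -37, -6, -28] -> 3
  [17, -38, 26, -50, -23, 9, -1] -> [-38, -50, -23, -1] -> [-34, -46, -19, 3] -> [3, -19, -46, -34] -> 2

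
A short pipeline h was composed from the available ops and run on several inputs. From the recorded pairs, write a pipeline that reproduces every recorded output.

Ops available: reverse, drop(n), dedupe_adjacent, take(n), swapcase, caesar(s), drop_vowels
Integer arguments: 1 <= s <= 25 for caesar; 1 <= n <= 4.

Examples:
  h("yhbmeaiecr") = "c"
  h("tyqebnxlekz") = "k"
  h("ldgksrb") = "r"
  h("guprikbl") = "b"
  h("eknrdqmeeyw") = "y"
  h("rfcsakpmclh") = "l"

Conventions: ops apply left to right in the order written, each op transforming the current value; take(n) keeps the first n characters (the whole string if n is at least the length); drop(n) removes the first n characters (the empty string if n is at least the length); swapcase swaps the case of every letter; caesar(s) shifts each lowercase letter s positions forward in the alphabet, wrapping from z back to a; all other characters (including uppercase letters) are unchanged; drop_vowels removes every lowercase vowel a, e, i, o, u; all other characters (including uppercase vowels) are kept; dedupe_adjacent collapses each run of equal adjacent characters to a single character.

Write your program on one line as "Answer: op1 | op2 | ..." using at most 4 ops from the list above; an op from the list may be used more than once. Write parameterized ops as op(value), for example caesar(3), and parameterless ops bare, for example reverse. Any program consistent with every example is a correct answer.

dedupe_adjacent | reverse | take(2) | drop(1)

Check, running the answer program on each example:
  "yhbmeaiecr" -> "yhbmeaiecr" -> "rceiaembhy" -> "rc" -> "c"
  "tyqebnxlekz" -> "tyqebnxlekz" -> "zkelxnbeqyt" -> "zk" -> "k"
  "ldgksrb" -> "ldgksrb" -> "brskgdl" -> "br" -> "r"
  "guprikbl" -> "guprikbl" -> "lbkirpug" -> "lb" -> "b"
  "eknrdqmeeyw" -> "eknrdqmeyw" -> "wyemqdrnke" -> "wy" -> "y"
  "rfcsakpmclh" -> "rfcsakpmclh" -> "hlcmpkascfr" -> "hl" -> "l"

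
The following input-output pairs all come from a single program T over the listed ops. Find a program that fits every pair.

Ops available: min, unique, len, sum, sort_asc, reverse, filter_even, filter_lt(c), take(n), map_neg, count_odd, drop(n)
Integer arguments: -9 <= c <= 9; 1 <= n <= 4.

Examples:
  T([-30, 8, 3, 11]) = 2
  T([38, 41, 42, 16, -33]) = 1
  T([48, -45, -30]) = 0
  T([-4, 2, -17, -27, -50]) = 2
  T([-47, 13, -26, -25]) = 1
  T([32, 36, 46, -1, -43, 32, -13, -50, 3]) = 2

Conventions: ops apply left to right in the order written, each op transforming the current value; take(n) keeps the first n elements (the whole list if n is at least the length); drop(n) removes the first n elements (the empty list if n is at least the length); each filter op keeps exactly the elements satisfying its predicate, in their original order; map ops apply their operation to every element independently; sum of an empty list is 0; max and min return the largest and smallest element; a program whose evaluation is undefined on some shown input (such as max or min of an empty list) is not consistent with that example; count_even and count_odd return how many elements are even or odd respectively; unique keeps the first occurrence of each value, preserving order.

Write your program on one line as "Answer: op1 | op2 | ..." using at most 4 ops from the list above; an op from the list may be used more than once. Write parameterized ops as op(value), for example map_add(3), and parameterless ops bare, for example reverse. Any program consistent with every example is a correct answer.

drop(2) | take(3) | count_odd

Check, running the answer program on each example:
  [-30, 8, 3, 11] -> [3, 11] -> [3, 11] -> 2
  [38, 41, 42, 16, -33] -> [42, 16, -33] -> [42, 16, -33] -> 1
  [48, -45, -30] -> [-30] -> [-30] -> 0
  [-4, 2, -17, -27, -50] -> [-17, -27, -50] -> [-17, -27, -50] -> 2
  [-47, 13, -26, -25] -> [-26, -25] -> [-26, -25] -> 1
  [32, 36, 46, -1, -43, 32, -13, -50, 3] -> [46, -1, -43, 32, -13, -50, 3] -> [46, -1, -43] -> 2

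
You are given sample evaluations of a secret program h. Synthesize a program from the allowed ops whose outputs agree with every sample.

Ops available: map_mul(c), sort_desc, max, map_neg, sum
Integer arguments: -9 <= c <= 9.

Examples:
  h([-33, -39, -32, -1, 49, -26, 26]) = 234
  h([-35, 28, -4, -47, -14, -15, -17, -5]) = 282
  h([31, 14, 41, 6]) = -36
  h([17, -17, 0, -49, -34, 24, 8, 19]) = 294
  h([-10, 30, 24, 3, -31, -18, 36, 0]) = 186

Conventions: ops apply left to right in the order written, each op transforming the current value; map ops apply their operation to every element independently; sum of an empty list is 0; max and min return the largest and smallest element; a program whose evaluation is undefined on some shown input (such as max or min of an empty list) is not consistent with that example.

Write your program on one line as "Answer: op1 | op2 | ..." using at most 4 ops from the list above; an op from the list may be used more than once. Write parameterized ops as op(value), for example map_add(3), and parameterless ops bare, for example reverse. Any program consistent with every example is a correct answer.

sort_desc | map_mul(-6) | max

Check, running the answer program on each example:
  [-33, -39, -32, -1, 49, -26, 26] -> [49, 26, -1, -26, -32, -33, -39] -> [-294, -156, 6, 156, 192, 198, 234] -> 234
  [-35, 28, -4, -47, -14, -15, -17, -5] -> [28, -4, -5, -14, -15, -17, -35, -47] -> [-168, 24, 30, 84, 90, 102, 210, 282] -> 282
  [31, 14, 41, 6] -> [41, 31, 14, 6] -> [-246, -186, -84, -36] -> -36
  [17, -17, 0, -49, -34, 24, 8, 19] -> [24, 19, 17, 8, 0, -17, -34, -49] -> [-144, -114, -102, -48, 0, 102, 204, 294] -> 294
  [-10, 30, 24, 3, -31, -18, 36, 0] -> [36, 30, 24, 3, 0, -10, -18, -31] -> [-216, -180, -144, -18, 0, 60, 108, 186] -> 186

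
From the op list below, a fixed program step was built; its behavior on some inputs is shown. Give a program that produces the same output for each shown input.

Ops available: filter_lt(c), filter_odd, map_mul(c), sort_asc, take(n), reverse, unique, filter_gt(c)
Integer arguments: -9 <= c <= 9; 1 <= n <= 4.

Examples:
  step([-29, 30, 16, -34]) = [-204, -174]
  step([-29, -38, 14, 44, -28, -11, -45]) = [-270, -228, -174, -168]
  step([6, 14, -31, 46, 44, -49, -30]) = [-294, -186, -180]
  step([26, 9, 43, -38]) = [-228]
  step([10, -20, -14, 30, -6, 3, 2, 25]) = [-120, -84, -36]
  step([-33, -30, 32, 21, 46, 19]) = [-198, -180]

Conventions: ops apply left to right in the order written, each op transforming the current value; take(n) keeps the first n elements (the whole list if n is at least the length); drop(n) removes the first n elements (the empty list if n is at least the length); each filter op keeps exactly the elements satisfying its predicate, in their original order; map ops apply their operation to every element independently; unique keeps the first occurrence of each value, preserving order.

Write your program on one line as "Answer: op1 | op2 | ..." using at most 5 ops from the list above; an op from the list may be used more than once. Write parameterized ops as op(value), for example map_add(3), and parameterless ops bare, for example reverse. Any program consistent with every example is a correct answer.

sort_asc | filter_lt(-5) | map_mul(6) | take(4)

Check, running the answer program on each example:
  [-29, 30, 16, -34] -> [-34, -29, 16, 30] -> [-34, -29] -> [-204, -174] -> [-204, -174]
  [-29, -38, 14, 44, -28, -11, -45] -> [-45, -38, -29, -28, -11, 14, 44] -> [-45, -38, -29, -28, -11] -> [-270, -228, -174, -168, -66] -> [-270, -228, -174, -168]
  [6, 14, -31, 46, 44, -49, -30] -> [-49, -31, -30, 6, 14, 44, 46] -> [-49, -31, -30] -> [-294, -186, -180] -> [-294, -186, -180]
  [26, 9, 43, -38] -> [-38, 9, 26, 43] -> [-38] -> [-228] -> [-228]
  [10, -20, -14, 30, -6, 3, 2, 25] -> [-20, -14, -6, 2, 3, 10, 25, 30] -> [-20, -14, -6] -> [-120, -84, -36] -> [-120, -84, -36]
  [-33, -30, 32, 21, 46, 19] -> [-33, -30, 19, 21, 32, 46] -> [-33, -30] -> [-198, -180] -> [-198, -180]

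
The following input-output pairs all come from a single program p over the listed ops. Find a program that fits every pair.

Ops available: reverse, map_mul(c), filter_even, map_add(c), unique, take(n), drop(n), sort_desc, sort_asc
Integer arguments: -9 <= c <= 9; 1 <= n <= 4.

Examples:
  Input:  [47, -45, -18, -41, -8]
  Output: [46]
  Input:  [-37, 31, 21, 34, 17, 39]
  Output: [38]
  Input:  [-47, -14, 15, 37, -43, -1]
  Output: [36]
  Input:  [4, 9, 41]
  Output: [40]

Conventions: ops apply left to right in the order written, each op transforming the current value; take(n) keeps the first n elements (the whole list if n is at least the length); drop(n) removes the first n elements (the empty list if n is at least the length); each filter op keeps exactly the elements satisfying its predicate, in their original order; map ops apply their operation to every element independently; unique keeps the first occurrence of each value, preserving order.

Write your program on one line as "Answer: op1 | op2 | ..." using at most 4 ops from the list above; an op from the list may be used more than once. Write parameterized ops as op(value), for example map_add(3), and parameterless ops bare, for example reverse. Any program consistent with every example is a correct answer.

map_add(-9) | sort_desc | map_add(8) | take(1)

Check, running the answer program on each example:
  [47, -45, -18, -41, -8] -> [38, -54, -27, -50, -17] -> [38, -17, -27, -50, -54] -> [46, -9, -19, -42, -46] -> [46]
  [-37, 31, 21, 34, 17, 39] -> [-46, 22, 12, 25, 8, 30] -> [30, 25, 22, 12, 8, -46] -> [38, 33, 30, 20, 16, -38] -> [38]
  [-47, -14, 15, 37, -43, -1] -> [-56, -23, 6, 28, -52, -10] -> [28, 6, -10, -23, -52, -56] -> [36, 14, -2, -15, -44, -48] -> [36]
  [4, 9, 41] -> [-5, 0, 32] -> [32, 0, -5] -> [40, 8, 3] -> [40]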